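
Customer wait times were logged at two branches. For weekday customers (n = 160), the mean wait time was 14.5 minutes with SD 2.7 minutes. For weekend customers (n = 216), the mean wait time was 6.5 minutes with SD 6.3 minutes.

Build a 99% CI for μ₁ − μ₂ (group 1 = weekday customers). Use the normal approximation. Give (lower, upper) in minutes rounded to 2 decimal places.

Per-group SEs: s₁/√n₁ = 2.7/√160 = 0.2135, s₂/√n₂ = 6.3/√216 = 0.4287.
Unpooled SE of the difference: √(0.04558225 + 0.18378369) = 0.4789.
Margin of error = z* · SE = 2.576 × 0.4789 = 1.2336.
x̄₁ − x̄₂ = 14.5 − 6.5 = 8.0000.
CI: 8.0000 ± 1.2336 = (6.77, 9.23).

(6.77, 9.23)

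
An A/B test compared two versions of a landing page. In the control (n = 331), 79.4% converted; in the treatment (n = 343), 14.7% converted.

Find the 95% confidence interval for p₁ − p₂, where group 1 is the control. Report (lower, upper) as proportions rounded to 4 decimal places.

(0.5895, 0.7045)

SE₁ = √(p̂₁(1−p̂₁)/n₁) = √(0.7940·0.2060/331) = 0.02223; SE₂ = √(0.1470·0.8530/343) = 0.01912.
Independent samples: SE of the difference = √(SE₁² + SE₂²) = √(0.0004941729 + 0.0003655744) = 0.02932.
z* for 95% confidence is 1.960, so the margin of error is 1.960 × 0.02932 = 0.05747.
Point estimate p̂₁ − p̂₂ = 0.7940 − 0.1470 = 0.6470.
0.6470 ± 0.05747 → (0.5895, 0.7045).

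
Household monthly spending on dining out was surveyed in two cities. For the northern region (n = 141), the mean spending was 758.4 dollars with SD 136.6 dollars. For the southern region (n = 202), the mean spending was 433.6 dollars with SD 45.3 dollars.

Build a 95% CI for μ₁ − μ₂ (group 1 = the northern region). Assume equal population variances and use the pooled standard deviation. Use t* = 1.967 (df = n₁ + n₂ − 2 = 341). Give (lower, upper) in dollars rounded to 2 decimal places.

Pooled variance s_p² = [140·136.6² + 201·45.3²] / (141+202−2) = 8870.4061, so s_p = 94.1828.
SE_diff = s_p·√(1/n₁ + 1/n₂) = 94.1828·√(1/141 + 1/202) = 10.3355.
t* = 1.967; margin = 1.967 × 10.3355 = 20.3299.
Difference = 758.4 − 433.6 = 324.8000.
324.8000 ± 20.3299 → (304.47, 345.13).

(304.47, 345.13)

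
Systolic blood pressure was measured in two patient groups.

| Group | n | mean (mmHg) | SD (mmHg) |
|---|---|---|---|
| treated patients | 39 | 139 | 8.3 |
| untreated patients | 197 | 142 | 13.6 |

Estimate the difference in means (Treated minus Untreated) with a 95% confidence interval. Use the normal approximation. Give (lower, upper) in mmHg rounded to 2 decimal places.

(-6.22, 0.22)

SE₁ = s₁/√n₁ = 8.3/√39 = 1.3291; SE₂ = 13.6/√197 = 0.9690.
Independent samples, unequal variances: SE_diff = √(SE₁² + SE₂²) = √(1.76650681 + 0.938961) = 1.6448.
z* = 1.960, so margin of error = 1.960 × 1.6448 = 3.2238.
Difference in means = 139 − 142 = -3.0000.
-3.0000 ± 3.2238 → (-6.22, 0.22).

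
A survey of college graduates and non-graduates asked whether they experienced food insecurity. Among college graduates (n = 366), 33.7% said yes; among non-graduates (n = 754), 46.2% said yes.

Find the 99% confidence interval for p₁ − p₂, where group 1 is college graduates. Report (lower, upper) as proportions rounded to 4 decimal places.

(-0.2040, -0.0460)

Each SE is √(p̂(1−p̂)/n): √(0.3370·0.6630/366) = 0.02471 and √(0.4620·0.5380/754) = 0.01816.
SE(p̂₁ − p̂₂) = √(SE₁² + SE₂²) = √(0.0006105841 + 0.0003297856) = 0.03067, since the two samples are independent.
At 99% confidence z* = 2.576; margin = 2.576 × 0.03067 = 0.07901.
The difference is 0.3370 − 0.4620 = -0.1250, so the interval is -0.1250 ± 0.07901 = (-0.2040, -0.0460).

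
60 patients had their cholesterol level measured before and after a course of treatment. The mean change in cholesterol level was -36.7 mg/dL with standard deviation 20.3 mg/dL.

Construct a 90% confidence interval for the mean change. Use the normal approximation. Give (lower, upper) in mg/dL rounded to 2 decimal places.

(-41.01, -32.39)

This is a matched-pairs design, so SE = s_d/√n = 20.3/√60 = 2.6207.
Margin = 1.645 × 2.6207 = 4.3111; the interval is -36.7 ± 4.3111 = (-41.01, -32.39).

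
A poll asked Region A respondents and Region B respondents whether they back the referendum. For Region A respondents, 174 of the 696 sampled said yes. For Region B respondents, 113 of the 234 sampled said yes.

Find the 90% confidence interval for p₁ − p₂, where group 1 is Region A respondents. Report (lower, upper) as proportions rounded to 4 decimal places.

Sample proportions: 174/696 = 0.2500, 113/234 = 0.4829.
Each SE is √(p̂(1−p̂)/n): √(0.2500·0.7500/696) = 0.01641 and √(0.4829·0.5171/234) = 0.03267.
SE(p̂₁ − p̂₂) = √(SE₁² + SE₂²) = √(0.0002692881 + 0.0010673289) = 0.03656, since the two samples are independent.
At 90% confidence z* = 1.645; margin = 1.645 × 0.03656 = 0.06014.
The difference is 0.2500 − 0.4829 = -0.2329, so the interval is -0.2329 ± 0.06014 = (-0.2930, -0.1728).

(-0.2930, -0.1728)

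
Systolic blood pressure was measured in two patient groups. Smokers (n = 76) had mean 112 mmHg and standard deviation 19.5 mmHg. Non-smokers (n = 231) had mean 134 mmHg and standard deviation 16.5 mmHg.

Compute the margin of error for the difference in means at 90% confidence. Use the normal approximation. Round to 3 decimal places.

Standard errors of each mean: 19.5/√76 = 2.2368 and 16.5/√231 = 1.0856.
SE(x̄₁ − x̄₂) = √(2.2368² + 1.0856²) = 2.4863 for independent samples with unequal variances.
With z* = 1.645, the margin is 1.645 × 2.4863 = 4.0900.

4.090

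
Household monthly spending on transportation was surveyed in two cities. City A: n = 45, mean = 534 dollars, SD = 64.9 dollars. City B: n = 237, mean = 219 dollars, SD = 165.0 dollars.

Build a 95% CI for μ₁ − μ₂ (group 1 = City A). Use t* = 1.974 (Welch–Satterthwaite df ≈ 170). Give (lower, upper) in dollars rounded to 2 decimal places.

Standard errors of each mean: 64.9/√45 = 9.6747 and 165.0/√237 = 10.7179.
SE(x̄₁ − x̄₂) = √(9.6747² + 10.7179²) = 14.4386 for independent samples with unequal variances.
With t* = 1.974, the margin is 1.974 × 14.4386 = 28.5018.
x̄₁ − x̄₂ = 534 − 219 = 315.0000; the interval is 315.0000 ± 28.5018 = (286.50, 343.50).

(286.50, 343.50)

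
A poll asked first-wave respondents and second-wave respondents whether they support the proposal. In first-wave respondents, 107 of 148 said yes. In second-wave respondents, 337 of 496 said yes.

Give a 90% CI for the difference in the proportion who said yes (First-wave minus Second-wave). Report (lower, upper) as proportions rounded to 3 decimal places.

Sample proportions: 107/148 = 0.7230, 337/496 = 0.6794.
Each SE is √(p̂(1−p̂)/n): √(0.7230·0.2770/148) = 0.03679 and √(0.6794·0.3206/496) = 0.02096.
SE(p̂₁ − p̂₂) = √(SE₁² + SE₂²) = √(0.0013535041 + 0.0004393216) = 0.04234, since the two samples are independent.
At 90% confidence z* = 1.645; margin = 1.645 × 0.04234 = 0.06965.
The difference is 0.7230 − 0.6794 = 0.0436, so the interval is 0.0436 ± 0.06965 = (-0.026, 0.113).

(-0.026, 0.113)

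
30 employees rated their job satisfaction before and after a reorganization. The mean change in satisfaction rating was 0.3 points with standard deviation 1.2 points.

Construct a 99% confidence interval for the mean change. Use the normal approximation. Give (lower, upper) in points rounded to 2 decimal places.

(-0.26, 0.86)

This is a matched-pairs design, so SE = s_d/√n = 1.2/√30 = 0.2191.
Margin = 2.576 × 0.2191 = 0.5644; the interval is 0.3 ± 0.5644 = (-0.26, 0.86).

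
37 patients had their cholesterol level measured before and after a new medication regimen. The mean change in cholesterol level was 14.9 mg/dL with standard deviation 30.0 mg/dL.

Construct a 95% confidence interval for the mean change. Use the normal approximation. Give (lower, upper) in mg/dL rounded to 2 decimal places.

This is a matched-pairs design, so SE = s_d/√n = 30.0/√37 = 4.9320.
Margin = 1.960 × 4.9320 = 9.6667; the interval is 14.9 ± 9.6667 = (5.23, 24.57).

(5.23, 24.57)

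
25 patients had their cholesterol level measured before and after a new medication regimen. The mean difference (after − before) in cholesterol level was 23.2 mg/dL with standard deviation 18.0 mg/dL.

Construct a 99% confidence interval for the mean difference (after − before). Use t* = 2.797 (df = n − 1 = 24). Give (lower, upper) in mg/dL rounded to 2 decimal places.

(13.13, 33.27)

Paired design: SE = s_d/√n = 18.0/√25 = 3.6000.
t* = 2.797; margin of error = 2.797 × 3.6000 = 10.0692.
23.2 ± 10.0692 → (13.13, 33.27).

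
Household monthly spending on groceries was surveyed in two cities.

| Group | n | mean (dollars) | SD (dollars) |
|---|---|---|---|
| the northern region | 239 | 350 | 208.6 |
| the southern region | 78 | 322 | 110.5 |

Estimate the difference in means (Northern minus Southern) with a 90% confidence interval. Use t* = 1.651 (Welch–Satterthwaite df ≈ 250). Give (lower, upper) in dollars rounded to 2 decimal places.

(-2.38, 58.38)

Standard errors of each mean: 208.6/√239 = 13.4932 and 110.5/√78 = 12.5117.
SE(x̄₁ − x̄₂) = √(13.4932² + 12.5117²) = 18.4013 for independent samples with unequal variances.
With t* = 1.651, the margin is 1.651 × 18.4013 = 30.3805.
x̄₁ − x̄₂ = 350 − 322 = 28.0000; the interval is 28.0000 ± 30.3805 = (-2.38, 58.38).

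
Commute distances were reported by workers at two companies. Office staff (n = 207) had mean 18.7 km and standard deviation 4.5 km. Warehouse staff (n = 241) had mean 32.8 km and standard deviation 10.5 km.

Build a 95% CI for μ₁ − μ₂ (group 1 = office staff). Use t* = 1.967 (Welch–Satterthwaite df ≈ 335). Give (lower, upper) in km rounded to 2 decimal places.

Per-group SEs: s₁/√n₁ = 4.5/√207 = 0.3128, s₂/√n₂ = 10.5/√241 = 0.6764.
Unpooled SE of the difference: √(0.09784384 + 0.45751696) = 0.7452.
Margin of error = t* · SE = 1.967 × 0.7452 = 1.4658.
x̄₁ − x̄₂ = 18.7 − 32.8 = -14.1000.
CI: -14.1000 ± 1.4658 = (-15.57, -12.63).

(-15.57, -12.63)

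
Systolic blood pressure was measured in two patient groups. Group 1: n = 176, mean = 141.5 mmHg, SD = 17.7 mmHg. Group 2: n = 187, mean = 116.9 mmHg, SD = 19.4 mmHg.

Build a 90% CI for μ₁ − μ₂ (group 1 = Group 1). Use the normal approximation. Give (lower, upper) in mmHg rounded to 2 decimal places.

Per-group SEs: s₁/√n₁ = 17.7/√176 = 1.3342, s₂/√n₂ = 19.4/√187 = 1.4187.
Unpooled SE of the difference: √(1.78008964 + 2.01270969) = 1.9475.
Margin of error = z* · SE = 1.645 × 1.9475 = 3.2036.
x̄₁ − x̄₂ = 141.5 − 116.9 = 24.6000.
CI: 24.6000 ± 3.2036 = (21.40, 27.80).

(21.40, 27.80)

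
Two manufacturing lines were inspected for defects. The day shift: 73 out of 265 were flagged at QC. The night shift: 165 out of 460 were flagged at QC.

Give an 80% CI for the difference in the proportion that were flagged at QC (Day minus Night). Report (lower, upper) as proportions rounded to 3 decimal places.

p̂₁ = 73/265 = 0.2755 and p̂₂ = 165/460 = 0.3587.
SE₁ = √(p̂₁(1−p̂₁)/n₁) = √(0.2755·0.7245/265) = 0.02744; SE₂ = √(0.3587·0.6413/460) = 0.02236.
Independent samples: SE of the difference = √(SE₁² + SE₂²) = √(0.0007529536 + 0.0004999696) = 0.03540.
z* for 80% confidence is 1.282, so the margin of error is 1.282 × 0.03540 = 0.04538.
Point estimate p̂₁ − p̂₂ = 0.2755 − 0.3587 = -0.0832.
-0.0832 ± 0.04538 → (-0.129, -0.038).

(-0.129, -0.038)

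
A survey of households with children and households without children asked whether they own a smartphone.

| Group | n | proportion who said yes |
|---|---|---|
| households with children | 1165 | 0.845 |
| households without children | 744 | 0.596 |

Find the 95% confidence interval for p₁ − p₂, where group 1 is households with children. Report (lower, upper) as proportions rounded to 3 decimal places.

Each SE is √(p̂(1−p̂)/n): √(0.8450·0.1550/1165) = 0.01060 and √(0.5960·0.4040/744) = 0.01799.
SE(p̂₁ − p̂₂) = √(SE₁² + SE₂²) = √(0.00011236 + 0.0003236401) = 0.02088, since the two samples are independent.
At 95% confidence z* = 1.960; margin = 1.960 × 0.02088 = 0.04092.
The difference is 0.8450 − 0.5960 = 0.2490, so the interval is 0.2490 ± 0.04092 = (0.208, 0.290).

(0.208, 0.290)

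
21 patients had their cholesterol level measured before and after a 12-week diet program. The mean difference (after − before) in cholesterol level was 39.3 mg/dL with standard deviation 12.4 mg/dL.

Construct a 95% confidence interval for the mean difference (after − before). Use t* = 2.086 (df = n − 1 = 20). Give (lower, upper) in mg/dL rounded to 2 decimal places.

(33.66, 44.94)

Paired design: SE = s_d/√n = 12.4/√21 = 2.7059.
t* = 2.086; margin of error = 2.086 × 2.7059 = 5.6445.
39.3 ± 5.6445 → (33.66, 44.94).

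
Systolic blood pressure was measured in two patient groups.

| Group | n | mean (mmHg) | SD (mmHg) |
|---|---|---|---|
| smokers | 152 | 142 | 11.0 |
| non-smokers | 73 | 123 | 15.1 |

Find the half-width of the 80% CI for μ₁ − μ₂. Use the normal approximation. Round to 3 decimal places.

SE₁ = s₁/√n₁ = 11.0/√152 = 0.8922; SE₂ = 15.1/√73 = 1.7673.
Independent samples, unequal variances: SE_diff = √(SE₁² + SE₂²) = √(0.79602084 + 3.12334929) = 1.9797.
z* = 1.282, so margin of error = 1.282 × 1.9797 = 2.5380.

2.538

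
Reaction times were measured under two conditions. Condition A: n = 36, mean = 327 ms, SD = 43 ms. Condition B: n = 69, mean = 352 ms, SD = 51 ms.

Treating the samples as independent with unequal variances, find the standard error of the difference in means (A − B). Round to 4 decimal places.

Standard errors of each mean: 43/√36 = 7.1667 and 51/√69 = 6.1397.
SE(x̄₁ − x̄₂) = √(7.1667² + 6.1397²) = 9.4370 for independent samples with unequal variances.

9.4370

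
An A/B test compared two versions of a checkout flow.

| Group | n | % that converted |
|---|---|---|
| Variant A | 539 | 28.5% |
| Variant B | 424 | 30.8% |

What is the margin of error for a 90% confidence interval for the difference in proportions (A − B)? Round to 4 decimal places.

0.0488

SE₁ = √(p̂₁(1−p̂₁)/n₁) = √(0.2850·0.7150/539) = 0.01944; SE₂ = √(0.3080·0.6920/424) = 0.02242.
Independent samples: SE of the difference = √(SE₁² + SE₂²) = √(0.0003779136 + 0.0005026564) = 0.02967.
z* for 90% confidence is 1.645, so the margin of error is 1.645 × 0.02967 = 0.04881.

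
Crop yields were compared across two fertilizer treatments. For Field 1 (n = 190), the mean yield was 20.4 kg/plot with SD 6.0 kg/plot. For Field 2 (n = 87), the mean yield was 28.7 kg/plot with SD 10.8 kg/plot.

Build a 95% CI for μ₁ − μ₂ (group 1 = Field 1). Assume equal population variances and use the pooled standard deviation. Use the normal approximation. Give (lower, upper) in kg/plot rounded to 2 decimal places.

s_p = √[((n₁−1)s₁² + (n₂−1)s₂²)/(n₁+n₂−2)] = √[(189·6.0² + 86·10.8²)/275] = 7.8242.
SE = 7.8242·√(1/190 + 1/87) = 1.0128.
With z* = 1.960, margin = 1.960 × 1.0128 = 1.9851.
x̄₁ − x̄₂ = 20.4 − 28.7 = -8.3000; interval -8.3000 ± 1.9851 = (-10.29, -6.31).

(-10.29, -6.31)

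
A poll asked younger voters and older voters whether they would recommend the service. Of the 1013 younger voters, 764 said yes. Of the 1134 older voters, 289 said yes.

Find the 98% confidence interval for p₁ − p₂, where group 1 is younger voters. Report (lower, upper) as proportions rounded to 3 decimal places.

(0.456, 0.543)

First, p̂₁ = 764/1013 = 0.7542; p̂₂ = 289/1134 = 0.2549.
The two standard errors are √(0.7542×0.2458/1013) = 0.01353 and √(0.2549×0.7451/1134) = 0.01294.
Because the samples are independent, SE_diff = √(0.01353² + 0.01294²) = 0.01872.
Using z* = 2.326 for 98%, ME = 2.326 × 0.01872 = 0.04354.
p̂₁ − p̂₂ = 0.4993; interval 0.4993 ± 0.04354 gives (0.456, 0.543).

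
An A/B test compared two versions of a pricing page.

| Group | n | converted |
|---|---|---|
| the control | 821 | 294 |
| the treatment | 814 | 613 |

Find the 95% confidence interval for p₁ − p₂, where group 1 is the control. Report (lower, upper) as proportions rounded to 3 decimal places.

Sample proportions: 294/821 = 0.3581, 613/814 = 0.7531.
Each SE is √(p̂(1−p̂)/n): √(0.3581·0.6419/821) = 0.01673 and √(0.7531·0.2469/814) = 0.01511.
SE(p̂₁ − p̂₂) = √(SE₁² + SE₂²) = √(0.0002798929 + 0.0002283121) = 0.02254, since the two samples are independent.
At 95% confidence z* = 1.960; margin = 1.960 × 0.02254 = 0.04418.
The difference is 0.3581 − 0.7531 = -0.3950, so the interval is -0.3950 ± 0.04418 = (-0.439, -0.351).

(-0.439, -0.351)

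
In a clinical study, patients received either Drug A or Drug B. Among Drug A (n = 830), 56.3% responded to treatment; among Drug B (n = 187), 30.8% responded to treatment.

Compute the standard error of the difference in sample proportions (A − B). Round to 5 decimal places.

Each SE is √(p̂(1−p̂)/n): √(0.5630·0.4370/830) = 0.01722 and √(0.3080·0.6920/187) = 0.03376.
SE(p̂₁ − p̂₂) = √(SE₁² + SE₂²) = √(0.0002965284 + 0.0011397376) = 0.03790, since the two samples are independent.

0.03790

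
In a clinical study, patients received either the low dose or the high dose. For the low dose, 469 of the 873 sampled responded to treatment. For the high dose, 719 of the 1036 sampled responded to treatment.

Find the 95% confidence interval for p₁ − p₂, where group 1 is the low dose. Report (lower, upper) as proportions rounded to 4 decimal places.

Sample proportions: 469/873 = 0.5372, 719/1036 = 0.6940.
Each SE is √(p̂(1−p̂)/n): √(0.5372·0.4628/873) = 0.01688 and √(0.6940·0.3060/1036) = 0.01432.
SE(p̂₁ − p̂₂) = √(SE₁² + SE₂²) = √(0.0002849344 + 0.0002050624) = 0.02214, since the two samples are independent.
At 95% confidence z* = 1.960; margin = 1.960 × 0.02214 = 0.04339.
The difference is 0.5372 − 0.6940 = -0.1568, so the interval is -0.1568 ± 0.04339 = (-0.2002, -0.1134).

(-0.2002, -0.1134)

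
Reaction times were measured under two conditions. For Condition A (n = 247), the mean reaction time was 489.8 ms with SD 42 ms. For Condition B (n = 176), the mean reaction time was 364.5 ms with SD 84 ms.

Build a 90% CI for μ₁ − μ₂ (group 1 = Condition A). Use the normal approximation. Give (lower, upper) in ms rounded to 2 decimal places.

(113.99, 136.61)

Per-group SEs: s₁/√n₁ = 42/√247 = 2.6724, s₂/√n₂ = 84/√176 = 6.3317.
Unpooled SE of the difference: √(7.14172176 + 40.09042489) = 6.8726.
Margin of error = z* · SE = 1.645 × 6.8726 = 11.3054.
x̄₁ − x̄₂ = 489.8 − 364.5 = 125.3000.
CI: 125.3000 ± 11.3054 = (113.99, 136.61).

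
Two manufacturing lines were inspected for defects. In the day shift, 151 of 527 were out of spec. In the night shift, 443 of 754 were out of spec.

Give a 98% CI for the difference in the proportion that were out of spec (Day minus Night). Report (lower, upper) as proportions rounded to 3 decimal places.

(-0.363, -0.239)

First, p̂₁ = 151/527 = 0.2865; p̂₂ = 443/754 = 0.5875.
The two standard errors are √(0.2865×0.7135/527) = 0.01969 and √(0.5875×0.4125/754) = 0.01793.
Because the samples are independent, SE_diff = √(0.01969² + 0.01793²) = 0.02663.
Using z* = 2.326 for 98%, ME = 2.326 × 0.02663 = 0.06194.
p̂₁ − p̂₂ = -0.3010; interval -0.3010 ± 0.06194 gives (-0.363, -0.239).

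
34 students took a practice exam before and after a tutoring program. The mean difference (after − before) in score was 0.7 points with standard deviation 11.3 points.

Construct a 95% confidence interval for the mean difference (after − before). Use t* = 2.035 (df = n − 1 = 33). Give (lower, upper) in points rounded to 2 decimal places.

(-3.24, 4.64)

Paired design: SE = s_d/√n = 11.3/√34 = 1.9379.
t* = 2.035; margin of error = 2.035 × 1.9379 = 3.9436.
0.7 ± 3.9436 → (-3.24, 4.64).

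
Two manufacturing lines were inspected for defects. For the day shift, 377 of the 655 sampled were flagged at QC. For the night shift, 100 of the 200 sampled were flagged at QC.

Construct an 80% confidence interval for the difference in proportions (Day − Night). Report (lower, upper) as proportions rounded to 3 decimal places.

p̂₁ = 377/655 = 0.5756 and p̂₂ = 100/200 = 0.5000.
SE₁ = √(p̂₁(1−p̂₁)/n₁) = √(0.5756·0.4244/655) = 0.01931; SE₂ = √(0.5000·0.5000/200) = 0.03536.
Independent samples: SE of the difference = √(SE₁² + SE₂²) = √(0.0003728761 + 0.0012503296) = 0.04029.
z* for 80% confidence is 1.282, so the margin of error is 1.282 × 0.04029 = 0.05165.
Point estimate p̂₁ − p̂₂ = 0.5756 − 0.5000 = 0.0756.
0.0756 ± 0.05165 → (0.024, 0.127).

(0.024, 0.127)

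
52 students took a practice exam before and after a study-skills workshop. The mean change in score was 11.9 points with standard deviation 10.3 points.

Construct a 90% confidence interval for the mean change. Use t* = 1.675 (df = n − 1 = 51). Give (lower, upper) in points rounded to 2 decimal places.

This is a matched-pairs design, so SE = s_d/√n = 10.3/√52 = 1.4284.
Margin = 1.675 × 1.4284 = 2.3926; the interval is 11.9 ± 2.3926 = (9.51, 14.29).

(9.51, 14.29)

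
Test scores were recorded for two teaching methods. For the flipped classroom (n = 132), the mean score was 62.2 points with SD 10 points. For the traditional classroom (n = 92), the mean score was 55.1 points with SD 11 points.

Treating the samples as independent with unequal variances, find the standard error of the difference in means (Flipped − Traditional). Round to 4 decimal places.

Standard errors of each mean: 10/√132 = 0.8704 and 11/√92 = 1.1468.
SE(x̄₁ − x̄₂) = √(0.8704² + 1.1468²) = 1.4397 for independent samples with unequal variances.

1.4397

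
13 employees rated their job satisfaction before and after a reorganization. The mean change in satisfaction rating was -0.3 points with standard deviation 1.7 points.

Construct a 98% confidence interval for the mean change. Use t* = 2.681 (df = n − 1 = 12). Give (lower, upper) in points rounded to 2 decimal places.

(-1.56, 0.96)

This is a matched-pairs design, so SE = s_d/√n = 1.7/√13 = 0.4715.
Margin = 2.681 × 0.4715 = 1.2641; the interval is -0.3 ± 1.2641 = (-1.56, 0.96).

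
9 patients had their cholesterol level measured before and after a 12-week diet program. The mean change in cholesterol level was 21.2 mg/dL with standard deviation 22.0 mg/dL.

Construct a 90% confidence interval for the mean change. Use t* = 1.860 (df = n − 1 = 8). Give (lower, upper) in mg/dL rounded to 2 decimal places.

(7.56, 34.84)

This is a matched-pairs design, so SE = s_d/√n = 22.0/√9 = 7.3333.
Margin = 1.860 × 7.3333 = 13.6399; the interval is 21.2 ± 13.6399 = (7.56, 34.84).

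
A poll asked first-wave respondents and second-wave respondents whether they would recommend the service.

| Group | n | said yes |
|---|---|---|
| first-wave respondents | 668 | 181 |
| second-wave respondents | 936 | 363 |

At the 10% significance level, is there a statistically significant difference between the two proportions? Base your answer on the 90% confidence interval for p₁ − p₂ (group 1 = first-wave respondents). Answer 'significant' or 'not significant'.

significant

Sample proportions: 181/668 = 0.2710, 363/936 = 0.3878.
Each SE is √(p̂(1−p̂)/n): √(0.2710·0.7290/668) = 0.01720 and √(0.3878·0.6122/936) = 0.01593.
SE(p̂₁ − p̂₂) = √(SE₁² + SE₂²) = √(0.00029584 + 0.0002537649) = 0.02344, since the two samples are independent.
At 90% confidence z* = 1.645; margin = 1.645 × 0.02344 = 0.03856.
The difference is 0.2710 − 0.3878 = -0.1168, so the interval is -0.1168 ± 0.03856 = (-0.15536, -0.07824).
The interval (-0.15536, -0.07824) does not contain 0, so the difference is significant.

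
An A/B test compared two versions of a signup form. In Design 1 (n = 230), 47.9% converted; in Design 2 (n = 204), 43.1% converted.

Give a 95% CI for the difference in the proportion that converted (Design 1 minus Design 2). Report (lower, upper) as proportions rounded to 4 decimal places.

SE₁ = √(p̂₁(1−p̂₁)/n₁) = √(0.4790·0.5210/230) = 0.03294; SE₂ = √(0.4310·0.5690/204) = 0.03467.
Independent samples: SE of the difference = √(SE₁² + SE₂²) = √(0.0010850436 + 0.0012020089) = 0.04782.
z* for 95% confidence is 1.960, so the margin of error is 1.960 × 0.04782 = 0.09373.
Point estimate p̂₁ − p̂₂ = 0.4790 − 0.4310 = 0.0480.
0.0480 ± 0.09373 → (-0.0457, 0.1417).

(-0.0457, 0.1417)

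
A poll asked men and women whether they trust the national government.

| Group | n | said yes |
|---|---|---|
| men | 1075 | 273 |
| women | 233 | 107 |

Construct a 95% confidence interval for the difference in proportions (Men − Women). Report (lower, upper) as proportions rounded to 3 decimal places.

(-0.274, -0.136)

Sample proportions: 273/1075 = 0.2540, 107/233 = 0.4592.
Each SE is √(p̂(1−p̂)/n): √(0.2540·0.7460/1075) = 0.01328 and √(0.4592·0.5408/233) = 0.03265.
SE(p̂₁ − p̂₂) = √(SE₁² + SE₂²) = √(0.0001763584 + 0.0010660225) = 0.03525, since the two samples are independent.
At 95% confidence z* = 1.960; margin = 1.960 × 0.03525 = 0.06909.
The difference is 0.2540 − 0.4592 = -0.2052, so the interval is -0.2052 ± 0.06909 = (-0.274, -0.136).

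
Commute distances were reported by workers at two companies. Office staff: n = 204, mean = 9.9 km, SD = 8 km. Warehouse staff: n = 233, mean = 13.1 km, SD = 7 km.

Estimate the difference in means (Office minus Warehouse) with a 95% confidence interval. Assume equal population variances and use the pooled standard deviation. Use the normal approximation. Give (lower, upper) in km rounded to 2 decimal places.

Pooled variance s_p² = [203·8² + 232·7²] / (204+233−2) = 56.0000, so s_p = 7.4833.
SE_diff = s_p·√(1/n₁ + 1/n₂) = 7.4833·√(1/204 + 1/233) = 0.7175.
z* = 1.960; margin = 1.960 × 0.7175 = 1.4063.
Difference = 9.9 − 13.1 = -3.2000.
-3.2000 ± 1.4063 → (-4.61, -1.79).

(-4.61, -1.79)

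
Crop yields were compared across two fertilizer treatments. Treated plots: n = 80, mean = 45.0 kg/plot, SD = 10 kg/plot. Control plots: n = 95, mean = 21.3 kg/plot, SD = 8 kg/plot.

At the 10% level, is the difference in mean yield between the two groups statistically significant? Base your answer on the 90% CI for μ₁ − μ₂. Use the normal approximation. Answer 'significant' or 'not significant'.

Standard errors of each mean: 10/√80 = 1.1180 and 8/√95 = 0.8208.
SE(x̄₁ − x̄₂) = √(1.1180² + 0.8208²) = 1.3870 for independent samples with unequal variances.
With z* = 1.645, the margin is 1.645 × 1.3870 = 2.2816.
x̄₁ − x̄₂ = 45.0 − 21.3 = 23.7000; the interval is 23.7000 ± 2.2816 = (21.4184, 25.9816).
The interval (21.4184, 25.9816) does not contain 0, so the difference is significant.

significant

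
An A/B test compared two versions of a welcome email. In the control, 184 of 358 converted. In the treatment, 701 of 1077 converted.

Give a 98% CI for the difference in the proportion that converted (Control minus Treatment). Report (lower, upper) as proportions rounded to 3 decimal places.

(-0.207, -0.067)

p̂₁ = 184/358 = 0.5140 and p̂₂ = 701/1077 = 0.6509.
SE₁ = √(p̂₁(1−p̂₁)/n₁) = √(0.5140·0.4860/358) = 0.02642; SE₂ = √(0.6509·0.3491/1077) = 0.01453.
Independent samples: SE of the difference = √(SE₁² + SE₂²) = √(0.0006980164 + 0.0002111209) = 0.03015.
z* for 98% confidence is 2.326, so the margin of error is 2.326 × 0.03015 = 0.07013.
Point estimate p̂₁ − p̂₂ = 0.5140 − 0.6509 = -0.1369.
-0.1369 ± 0.07013 → (-0.207, -0.067).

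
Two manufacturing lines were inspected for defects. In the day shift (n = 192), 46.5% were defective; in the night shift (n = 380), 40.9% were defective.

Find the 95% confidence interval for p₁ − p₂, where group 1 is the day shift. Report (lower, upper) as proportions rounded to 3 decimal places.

(-0.030, 0.142)

The two standard errors are √(0.4650×0.5350/192) = 0.03600 and √(0.4090×0.5910/380) = 0.02522.
Because the samples are independent, SE_diff = √(0.03600² + 0.02522²) = 0.04396.
Using z* = 1.960 for 95%, ME = 1.960 × 0.04396 = 0.08616.
p̂₁ − p̂₂ = 0.0560; interval 0.0560 ± 0.08616 gives (-0.030, 0.142).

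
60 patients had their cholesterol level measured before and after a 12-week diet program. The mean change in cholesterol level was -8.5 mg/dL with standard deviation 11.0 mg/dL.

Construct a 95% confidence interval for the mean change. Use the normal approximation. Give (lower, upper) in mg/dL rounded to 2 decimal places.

This is a matched-pairs design, so SE = s_d/√n = 11.0/√60 = 1.4201.
Margin = 1.960 × 1.4201 = 2.7834; the interval is -8.5 ± 2.7834 = (-11.28, -5.72).

(-11.28, -5.72)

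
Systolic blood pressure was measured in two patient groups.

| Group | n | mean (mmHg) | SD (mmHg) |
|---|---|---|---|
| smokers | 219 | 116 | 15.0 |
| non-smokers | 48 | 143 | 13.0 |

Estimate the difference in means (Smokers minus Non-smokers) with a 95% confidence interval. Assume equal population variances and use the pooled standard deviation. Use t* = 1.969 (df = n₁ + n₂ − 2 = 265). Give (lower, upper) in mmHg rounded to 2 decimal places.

s_p = √[((n₁−1)s₁² + (n₂−1)s₂²)/(n₁+n₂−2)] = √[(218·15.0² + 47·13.0²)/265] = 14.6652.
SE = 14.6652·√(1/219 + 1/48) = 2.3372.
With t* = 1.969, margin = 1.969 × 2.3372 = 4.6019.
x̄₁ − x̄₂ = 116 − 143 = -27.0000; interval -27.0000 ± 4.6019 = (-31.60, -22.40).

(-31.60, -22.40)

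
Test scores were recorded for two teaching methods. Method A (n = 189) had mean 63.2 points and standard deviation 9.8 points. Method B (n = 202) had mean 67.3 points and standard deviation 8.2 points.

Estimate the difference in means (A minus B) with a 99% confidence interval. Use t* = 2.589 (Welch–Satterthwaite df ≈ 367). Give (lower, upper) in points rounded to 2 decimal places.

Standard errors of each mean: 9.8/√189 = 0.7128 and 8.2/√202 = 0.5769.
SE(x̄₁ − x̄₂) = √(0.7128² + 0.5769²) = 0.9170 for independent samples with unequal variances.
With t* = 2.589, the margin is 2.589 × 0.9170 = 2.3741.
x̄₁ − x̄₂ = 63.2 − 67.3 = -4.1000; the interval is -4.1000 ± 2.3741 = (-6.47, -1.73).

(-6.47, -1.73)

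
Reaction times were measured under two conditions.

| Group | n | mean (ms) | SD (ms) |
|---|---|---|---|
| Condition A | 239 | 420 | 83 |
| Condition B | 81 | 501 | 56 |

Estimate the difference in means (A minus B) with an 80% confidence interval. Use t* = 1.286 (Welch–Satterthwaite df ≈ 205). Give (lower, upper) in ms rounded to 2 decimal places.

Standard errors of each mean: 83/√239 = 5.3688 and 56/√81 = 6.2222.
SE(x̄₁ − x̄₂) = √(5.3688² + 6.2222²) = 8.2183 for independent samples with unequal variances.
With t* = 1.286, the margin is 1.286 × 8.2183 = 10.5687.
x̄₁ − x̄₂ = 420 − 501 = -81.0000; the interval is -81.0000 ± 10.5687 = (-91.57, -70.43).

(-91.57, -70.43)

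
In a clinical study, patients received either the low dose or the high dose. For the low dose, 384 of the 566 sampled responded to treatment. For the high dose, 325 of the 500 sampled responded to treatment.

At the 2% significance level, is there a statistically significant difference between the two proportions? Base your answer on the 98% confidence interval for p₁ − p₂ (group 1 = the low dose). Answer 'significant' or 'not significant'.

not significant

First, p̂₁ = 384/566 = 0.6784; p̂₂ = 325/500 = 0.6500.
The two standard errors are √(0.6784×0.3216/566) = 0.01963 and √(0.6500×0.3500/500) = 0.02133.
Because the samples are independent, SE_diff = √(0.01963² + 0.02133²) = 0.02899.
Using z* = 2.326 for 98%, ME = 2.326 × 0.02899 = 0.06743.
p̂₁ − p̂₂ = 0.0284; interval 0.0284 ± 0.06743 gives (-0.03903, 0.09583).
The interval (-0.03903, 0.09583) contains 0, so the difference is not significant.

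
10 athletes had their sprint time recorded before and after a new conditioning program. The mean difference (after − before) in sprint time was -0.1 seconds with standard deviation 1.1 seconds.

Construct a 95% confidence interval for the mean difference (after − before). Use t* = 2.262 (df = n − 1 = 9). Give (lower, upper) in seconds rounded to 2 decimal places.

Paired design: SE = s_d/√n = 1.1/√10 = 0.3479.
t* = 2.262; margin of error = 2.262 × 0.3479 = 0.7869.
-0.1 ± 0.7869 → (-0.89, 0.69).

(-0.89, 0.69)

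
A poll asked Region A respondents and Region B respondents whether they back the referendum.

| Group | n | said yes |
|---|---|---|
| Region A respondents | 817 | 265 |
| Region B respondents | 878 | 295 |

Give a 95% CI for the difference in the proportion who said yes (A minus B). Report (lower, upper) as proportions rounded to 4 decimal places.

(-0.0564, 0.0332)

p̂₁ = 265/817 = 0.3244 and p̂₂ = 295/878 = 0.3360.
SE₁ = √(p̂₁(1−p̂₁)/n₁) = √(0.3244·0.6756/817) = 0.01638; SE₂ = √(0.3360·0.6640/878) = 0.01594.
Independent samples: SE of the difference = √(SE₁² + SE₂²) = √(0.0002683044 + 0.0002540836) = 0.02286.
z* for 95% confidence is 1.960, so the margin of error is 1.960 × 0.02286 = 0.04481.
Point estimate p̂₁ − p̂₂ = 0.3244 − 0.3360 = -0.0116.
-0.0116 ± 0.04481 → (-0.0564, 0.0332).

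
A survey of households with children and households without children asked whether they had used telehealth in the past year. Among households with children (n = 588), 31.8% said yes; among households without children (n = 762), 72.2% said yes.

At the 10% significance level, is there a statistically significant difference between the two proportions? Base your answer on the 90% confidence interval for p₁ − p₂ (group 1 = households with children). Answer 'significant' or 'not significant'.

significant

The two standard errors are √(0.3180×0.6820/588) = 0.01921 and √(0.7220×0.2780/762) = 0.01623.
Because the samples are independent, SE_diff = √(0.01921² + 0.01623²) = 0.02515.
Using z* = 1.645 for 90%, ME = 1.645 × 0.02515 = 0.04137.
p̂₁ − p̂₂ = -0.4040; interval -0.4040 ± 0.04137 gives (-0.44537, -0.36263).
The interval (-0.44537, -0.36263) does not contain 0, so the difference is significant.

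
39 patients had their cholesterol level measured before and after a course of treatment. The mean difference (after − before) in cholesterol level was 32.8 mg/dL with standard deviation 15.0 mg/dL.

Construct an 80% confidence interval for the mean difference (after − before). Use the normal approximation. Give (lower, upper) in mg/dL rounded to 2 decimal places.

(29.72, 35.88)

Paired design: SE = s_d/√n = 15.0/√39 = 2.4019.
z* = 1.282; margin of error = 1.282 × 2.4019 = 3.0792.
32.8 ± 3.0792 → (29.72, 35.88).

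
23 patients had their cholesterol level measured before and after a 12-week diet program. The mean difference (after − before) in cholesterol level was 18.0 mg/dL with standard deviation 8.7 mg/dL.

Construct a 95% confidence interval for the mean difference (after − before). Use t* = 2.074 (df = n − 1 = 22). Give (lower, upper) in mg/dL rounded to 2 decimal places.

Paired design: SE = s_d/√n = 8.7/√23 = 1.8141.
t* = 2.074; margin of error = 2.074 × 1.8141 = 3.7624.
18.0 ± 3.7624 → (14.24, 21.76).

(14.24, 21.76)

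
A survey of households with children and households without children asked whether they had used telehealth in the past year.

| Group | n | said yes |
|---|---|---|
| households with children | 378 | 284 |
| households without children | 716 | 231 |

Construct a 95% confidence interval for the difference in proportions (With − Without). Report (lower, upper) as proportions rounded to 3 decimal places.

(0.373, 0.484)

Sample proportions: 284/378 = 0.7513, 231/716 = 0.3226.
Each SE is √(p̂(1−p̂)/n): √(0.7513·0.2487/378) = 0.02223 and √(0.3226·0.6774/716) = 0.01747.
SE(p̂₁ − p̂₂) = √(SE₁² + SE₂²) = √(0.0004941729 + 0.0003052009) = 0.02827, since the two samples are independent.
At 95% confidence z* = 1.960; margin = 1.960 × 0.02827 = 0.05541.
The difference is 0.7513 − 0.3226 = 0.4287, so the interval is 0.4287 ± 0.05541 = (0.373, 0.484).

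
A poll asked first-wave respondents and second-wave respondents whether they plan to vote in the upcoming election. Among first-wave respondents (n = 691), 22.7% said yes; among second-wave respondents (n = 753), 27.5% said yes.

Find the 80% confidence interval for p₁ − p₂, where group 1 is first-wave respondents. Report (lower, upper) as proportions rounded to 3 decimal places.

SE₁ = √(p̂₁(1−p̂₁)/n₁) = √(0.2270·0.7730/691) = 0.01594; SE₂ = √(0.2750·0.7250/753) = 0.01627.
Independent samples: SE of the difference = √(SE₁² + SE₂²) = √(0.0002540836 + 0.0002647129) = 0.02278.
z* for 80% confidence is 1.282, so the margin of error is 1.282 × 0.02278 = 0.02920.
Point estimate p̂₁ − p̂₂ = 0.2270 − 0.2750 = -0.0480.
-0.0480 ± 0.02920 → (-0.077, -0.019).

(-0.077, -0.019)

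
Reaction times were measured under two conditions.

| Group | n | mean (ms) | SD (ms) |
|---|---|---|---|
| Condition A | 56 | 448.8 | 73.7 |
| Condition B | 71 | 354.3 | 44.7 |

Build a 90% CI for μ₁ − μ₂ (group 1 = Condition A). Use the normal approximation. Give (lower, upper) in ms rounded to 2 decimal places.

Per-group SEs: s₁/√n₁ = 73.7/√56 = 9.8486, s₂/√n₂ = 44.7/√71 = 5.3049.
Unpooled SE of the difference: √(96.99492196 + 28.14196401) = 11.1865.
Margin of error = z* · SE = 1.645 × 11.1865 = 18.4018.
x̄₁ − x̄₂ = 448.8 − 354.3 = 94.5000.
CI: 94.5000 ± 18.4018 = (76.10, 112.90).

(76.10, 112.90)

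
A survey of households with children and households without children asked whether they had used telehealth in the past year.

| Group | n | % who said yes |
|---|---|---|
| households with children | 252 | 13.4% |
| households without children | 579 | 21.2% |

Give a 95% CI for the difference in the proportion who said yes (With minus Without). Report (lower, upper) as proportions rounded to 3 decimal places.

(-0.132, -0.024)

Each SE is √(p̂(1−p̂)/n): √(0.1340·0.8660/252) = 0.02146 and √(0.2120·0.7880/579) = 0.01699.
SE(p̂₁ − p̂₂) = √(SE₁² + SE₂²) = √(0.0004605316 + 0.0002886601) = 0.02737, since the two samples are independent.
At 95% confidence z* = 1.960; margin = 1.960 × 0.02737 = 0.05365.
The difference is 0.1340 − 0.2120 = -0.0780, so the interval is -0.0780 ± 0.05365 = (-0.132, -0.024).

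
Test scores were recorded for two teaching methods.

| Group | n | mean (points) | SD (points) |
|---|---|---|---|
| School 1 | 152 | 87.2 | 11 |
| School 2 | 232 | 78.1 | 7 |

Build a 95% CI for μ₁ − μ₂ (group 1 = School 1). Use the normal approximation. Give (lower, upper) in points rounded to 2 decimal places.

SE₁ = s₁/√n₁ = 11/√152 = 0.8922; SE₂ = 7/√232 = 0.4596.
Independent samples, unequal variances: SE_diff = √(SE₁² + SE₂²) = √(0.79602084 + 0.21123216) = 1.0036.
z* = 1.960, so margin of error = 1.960 × 1.0036 = 1.9671.
Difference in means = 87.2 − 78.1 = 9.1000.
9.1000 ± 1.9671 → (7.13, 11.07).

(7.13, 11.07)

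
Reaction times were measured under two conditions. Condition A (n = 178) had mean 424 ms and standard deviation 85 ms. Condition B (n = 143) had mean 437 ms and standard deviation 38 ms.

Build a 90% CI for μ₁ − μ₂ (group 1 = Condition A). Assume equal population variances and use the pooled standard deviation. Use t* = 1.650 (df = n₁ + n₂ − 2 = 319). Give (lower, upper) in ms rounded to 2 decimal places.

(-25.64, -0.36)

Pooled variance s_p² = [177·85² + 142·38²] / (178+143−2) = 4651.6395, so s_p = 68.2029.
SE_diff = s_p·√(1/n₁ + 1/n₂) = 68.2029·√(1/178 + 1/143) = 7.6591.
t* = 1.650; margin = 1.650 × 7.6591 = 12.6375.
Difference = 424 − 437 = -13.0000.
-13.0000 ± 12.6375 → (-25.64, -0.36).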